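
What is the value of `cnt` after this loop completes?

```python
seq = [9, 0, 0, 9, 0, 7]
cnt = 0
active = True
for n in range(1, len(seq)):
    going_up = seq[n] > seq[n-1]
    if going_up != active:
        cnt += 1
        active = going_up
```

Count direction changes in [9, 0, 0, 9, 0, 7]
`cnt` takes the values: 0 → 1 → 2 → 3 → 4

Answer: 4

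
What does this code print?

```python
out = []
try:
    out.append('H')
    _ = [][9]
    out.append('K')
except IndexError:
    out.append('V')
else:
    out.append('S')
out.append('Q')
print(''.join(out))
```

Execution trace: 'H' (try body) → 'V' (except IndexError) → 'Q' (after the try/except). Output: HVQ

Answer: HVQ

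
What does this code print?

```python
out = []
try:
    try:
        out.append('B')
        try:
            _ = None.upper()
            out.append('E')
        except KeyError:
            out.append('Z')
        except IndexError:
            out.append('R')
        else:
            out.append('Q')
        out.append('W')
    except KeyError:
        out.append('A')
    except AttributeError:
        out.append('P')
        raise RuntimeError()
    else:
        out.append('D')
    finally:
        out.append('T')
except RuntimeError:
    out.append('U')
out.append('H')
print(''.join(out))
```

Execution trace: 'B' (try body) → 'P' (except AttributeError) → 'T' (finally) → 'U' (outer except RuntimeError) → 'H' (after the try/except). Output: BPTUH

Answer: BPTUH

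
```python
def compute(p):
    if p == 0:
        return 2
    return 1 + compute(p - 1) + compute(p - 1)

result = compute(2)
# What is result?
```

compute(p) = 1 + 2·compute(p-1), compute(0)=2. Closed form: (2+1)·2^2 - 1 = 11.

Answer: 11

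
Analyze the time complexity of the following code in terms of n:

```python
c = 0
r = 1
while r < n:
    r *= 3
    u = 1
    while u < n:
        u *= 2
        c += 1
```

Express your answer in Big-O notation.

Each loop level contributes: log n × log n. Multiplying the contributions gives O(log² n).

Answer: O(log² n)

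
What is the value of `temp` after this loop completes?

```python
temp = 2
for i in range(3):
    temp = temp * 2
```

Multiply by 2, 3 times: 2 * 2^3 = 16
`temp` takes the values: 2 → 4 → 8 → 16

Answer: 16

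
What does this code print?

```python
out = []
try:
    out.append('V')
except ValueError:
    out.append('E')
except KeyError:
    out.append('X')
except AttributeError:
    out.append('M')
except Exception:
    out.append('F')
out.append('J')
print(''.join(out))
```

Execution trace: 'V' (try body, no exception) → 'J' (after the try/except). Output: VJ

Answer: VJ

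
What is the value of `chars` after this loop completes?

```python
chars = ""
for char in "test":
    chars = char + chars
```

Reverse 'test'
`chars` takes the values: "" → "t" → "et" → "set" → "tset"

Answer: "tset"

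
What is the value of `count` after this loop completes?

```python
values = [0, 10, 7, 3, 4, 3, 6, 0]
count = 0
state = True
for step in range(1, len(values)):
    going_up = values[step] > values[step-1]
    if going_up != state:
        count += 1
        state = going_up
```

Count direction changes in [0, 10, 7, 3, 4, 3, 6, 0]
`count` takes the values: 0 → 1 → 2 → 3 → 4 → 5

Answer: 5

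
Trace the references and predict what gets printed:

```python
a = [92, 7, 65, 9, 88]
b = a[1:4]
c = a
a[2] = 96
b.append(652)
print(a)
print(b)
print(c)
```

Key concept: slice vs alias.
Step by step:
`a = [92, 7, 65, 9, 88]` → a = [92, 7, 65, 9, 88]
`b = a[1:4]` → b = [7, 65, 9]
`c = a` → c = [92, 7, 65, 9, 88] (same object as a)
`a[2] = 96` → a = [92, 7, 96, 9, 88] (same object as c); c = [92, 7, 96, 9, 88] (same object as a)
`b.append(652)` → b = [7, 65, 9, 652]
`print(a)` → prints [92, 7, 96, 9, 88]
`print(b)` → prints [7, 65, 9, 652]
`print(c)` → prints [92, 7, 96, 9, 88]

Answer:
[92, 7, 96, 9, 88]
[7, 65, 9, 652]
[92, 7, 96, 9, 88]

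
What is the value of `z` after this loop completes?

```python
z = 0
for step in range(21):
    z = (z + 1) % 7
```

Increment mod 7, 21 times = 0
`z` takes the values: 0 → 1 → 2 → 3 → 4 → 5 → 6 → 0 → 1 → 2 → 3 → 4 → 5 → 6 → 0 → 1 → 2 → 3 → 4 → 5 → 6 → 0

Answer: 0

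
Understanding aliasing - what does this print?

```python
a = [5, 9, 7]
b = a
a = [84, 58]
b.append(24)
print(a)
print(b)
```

Key concept: rebinding vs mutation: a is rebound to a new list, b still points at the original.
Step by step:
`a = [5, 9, 7]` → a = [5, 9, 7]
`b = a` → b = [5, 9, 7] (same object as a)
`a = [84, 58]` → a = [84, 58]
`b.append(24)` → b = [5, 9, 7, 24]
`print(a)` → prints [84, 58]
`print(b)` → prints [5, 9, 7, 24]

Answer:
[84, 58]
[5, 9, 7, 24]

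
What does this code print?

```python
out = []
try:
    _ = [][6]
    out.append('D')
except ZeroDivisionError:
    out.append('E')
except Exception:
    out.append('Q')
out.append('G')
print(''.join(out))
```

Execution trace: 'Q' (except Exception) → 'G' (after the try/except). Output: QG

Answer: QG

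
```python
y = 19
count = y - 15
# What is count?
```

Trace:
`y = 19` → y = 19
`count = y - 15` → count = 4
So count = 4

Answer: 4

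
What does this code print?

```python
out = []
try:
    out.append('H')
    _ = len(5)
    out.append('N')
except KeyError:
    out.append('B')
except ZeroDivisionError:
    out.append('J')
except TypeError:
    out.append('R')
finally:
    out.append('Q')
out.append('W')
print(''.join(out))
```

Execution trace: 'H' (try body) → 'R' (except TypeError) → 'Q' (finally) → 'W' (after the try/except). Output: HRQW

Answer: HRQW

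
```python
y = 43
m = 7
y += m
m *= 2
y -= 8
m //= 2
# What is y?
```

Trace:
`y = 43` → y = 43
`m = 7` → m = 7
`y += m` → y = 50
`m *= 2` → m = 14
`y -= 8` → y = 42
`m //= 2` → m = 7
So y = 42

Answer: 42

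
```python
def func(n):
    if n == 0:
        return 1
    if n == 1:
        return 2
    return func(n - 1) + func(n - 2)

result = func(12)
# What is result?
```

Build up from base cases: func(0)=1, func(1)=2, func(2)=3, func(3)=5, func(4)=8, func(5)=13, func(6)=21, ..., func(12)=377

Answer: 377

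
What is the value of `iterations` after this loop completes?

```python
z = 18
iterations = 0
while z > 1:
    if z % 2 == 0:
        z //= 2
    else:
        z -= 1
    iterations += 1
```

Steps to reduce 18 to 1
`iterations` takes the values: 0 → 1 → 2 → 3 → 4 → 5

Answer: 5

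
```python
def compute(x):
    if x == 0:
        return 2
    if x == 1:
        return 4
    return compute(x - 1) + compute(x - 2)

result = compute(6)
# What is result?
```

Build up from base cases: compute(0)=2, compute(1)=4, compute(2)=6, compute(3)=10, compute(4)=16, compute(5)=26, compute(6)=42

Answer: 42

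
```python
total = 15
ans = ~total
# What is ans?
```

Trace:
`total = 15` → total = 15
`ans = ~total` → ans = -16
So ans = -16

Answer: -16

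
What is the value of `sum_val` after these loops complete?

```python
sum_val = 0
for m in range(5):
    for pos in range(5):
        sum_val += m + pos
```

Sum of all m+pos for m,pos in 5x5
`sum_val` takes the values: 0 → 1 → 3 → 6 → 10 → 11 → 13 → 16 → 20 → 25 → 27 → 30 → 34 → 39 → 45 → 48 → 52 → 57 → 63 → 70 → 74 → 79 → 85 → 92 → 100

Answer: 100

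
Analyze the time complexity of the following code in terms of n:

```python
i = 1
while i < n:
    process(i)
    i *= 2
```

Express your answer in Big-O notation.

This is Logarithmic loop. Time complexity: O(log n).

Answer: O(log n)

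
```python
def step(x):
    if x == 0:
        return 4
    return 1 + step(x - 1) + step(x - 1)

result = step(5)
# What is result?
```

step(x) = 1 + 2·step(x-1), step(0)=4. Closed form: (4+1)·2^5 - 1 = 159.

Answer: 159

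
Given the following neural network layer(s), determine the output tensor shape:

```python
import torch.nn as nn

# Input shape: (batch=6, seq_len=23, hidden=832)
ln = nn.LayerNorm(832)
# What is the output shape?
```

Input: (6, 23, 832) -> Output: (6, 23, 832)

Answer: (6, 23, 832)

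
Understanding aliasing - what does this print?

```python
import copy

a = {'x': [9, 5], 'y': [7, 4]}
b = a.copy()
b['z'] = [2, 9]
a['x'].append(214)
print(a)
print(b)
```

Key concept: shallow copy of dict with mutable values.
Step by step:
`a = {'x': [9, 5], 'y': [7, 4]}` → a = {'x': [9, 5], 'y': [7, 4]}
`b = a.copy()` → b = {'x': [9, 5], 'y': [7, 4]}
`b['z'] = [2, 9]` → b = {'x': [9, 5], 'y': [7, 4], 'z': [2, 9]}
`a['x'].append(214)` → a = {'x': [9, 5, 214], 'y': [7, 4]}; b = {'x': [9, 5, 214], 'y': [7, 4], 'z': [2, 9]}
`print(a)` → prints {'x': [9, 5, 214], 'y': [7, 4]}
`print(b)` → prints {'x': [9, 5, 214], 'y': [7, 4], 'z': [2, 9]}

Answer:
{'x': [9, 5, 214], 'y': [7, 4]}
{'x': [9, 5, 214], 'y': [7, 4], 'z': [2, 9]}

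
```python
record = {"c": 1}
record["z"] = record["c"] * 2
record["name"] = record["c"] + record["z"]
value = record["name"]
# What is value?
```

Trace:
`record = {"c": 1}` → record = {'c': 1}
`record["z"] = record["c"] * 2` → record = {'c': 1, 'z': 2}
`record["name"] = record["c"] + record["z"]` → record = {'c': 1, 'z': 2, 'name': 3}
`value = record["name"]` → value = 3
So value = 3

Answer: 3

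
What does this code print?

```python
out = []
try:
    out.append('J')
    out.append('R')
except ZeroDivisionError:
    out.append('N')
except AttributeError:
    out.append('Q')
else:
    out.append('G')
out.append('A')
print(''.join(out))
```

Execution trace: 'J' (try body) → 'R' (try body, no exception) → 'G' (else) → 'A' (after the try/except). Output: JRGA

Answer: JRGA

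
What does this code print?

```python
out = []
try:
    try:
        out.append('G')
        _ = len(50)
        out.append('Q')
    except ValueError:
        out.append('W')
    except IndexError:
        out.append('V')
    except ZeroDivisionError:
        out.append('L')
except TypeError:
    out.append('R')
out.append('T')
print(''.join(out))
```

Execution trace: 'G' (try body) → 'R' (outer except TypeError) → 'T' (after the try/except). Output: GRT

Answer: GRT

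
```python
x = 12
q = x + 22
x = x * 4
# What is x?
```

Trace:
`x = 12` → x = 12
`q = x + 22` → q = 34
`x = x * 4` → x = 48
So x = 48

Answer: 48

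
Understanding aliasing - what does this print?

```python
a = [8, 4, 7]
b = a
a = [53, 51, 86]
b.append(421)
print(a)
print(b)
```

Key concept: rebinding vs mutation: a is rebound to a new list, b still points at the original.
Step by step:
`a = [8, 4, 7]` → a = [8, 4, 7]
`b = a` → b = [8, 4, 7] (same object as a)
`a = [53, 51, 86]` → a = [53, 51, 86]
`b.append(421)` → b = [8, 4, 7, 421]
`print(a)` → prints [53, 51, 86]
`print(b)` → prints [8, 4, 7, 421]

Answer:
[53, 51, 86]
[8, 4, 7, 421]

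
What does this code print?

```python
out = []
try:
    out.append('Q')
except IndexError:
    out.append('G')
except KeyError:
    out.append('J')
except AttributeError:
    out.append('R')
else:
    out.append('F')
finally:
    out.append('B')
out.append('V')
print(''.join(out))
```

Execution trace: 'Q' (try body, no exception) → 'F' (else) → 'B' (finally) → 'V' (after the try/except). Output: QFBV

Answer: QFBV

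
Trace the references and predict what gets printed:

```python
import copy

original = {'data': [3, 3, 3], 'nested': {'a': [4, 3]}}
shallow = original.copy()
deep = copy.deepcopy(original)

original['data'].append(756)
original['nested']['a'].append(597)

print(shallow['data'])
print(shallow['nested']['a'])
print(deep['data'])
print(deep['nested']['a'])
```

Key concept: comparing shallow vs deep copy.
Step by step:
`original = {'data': [3, 3, 3], 'nested': {'a': [4, 3]}}` → original = {'data': [3, 3, 3], 'nested': {'a': [4, 3]}}
`shallow = original.copy()` → shallow = {'data': [3, 3, 3], 'nested': {'a': [4, 3]}}
`deep = copy.deepcopy(original)` → deep = {'data': [3, 3, 3], 'nested': {'a': [4, 3]}}
`original['data'].append(756)` → original = {'data': [3, 3, 3, 756], 'nested': {'a': [4, 3]}}; shallow = {'data': [3, 3, 3, 756], 'nested': {'a': [4, 3]}}
`original['nested']['a'].append(597)` → original = {'data': [3, 3, 3, 756], 'nested': {'a': [4, 3, 597]}}; shallow = {'data': [3, 3, 3, 756], 'nested': {'a': [4, 3, 597]}}
`print(shallow['data'])` → prints [3, 3, 3, 756]
`print(shallow['nested']['a'])` → prints [4, 3, 597]
`print(deep['data'])` → prints [3, 3, 3]
`print(deep['nested']['a'])` → prints [4, 3]

Answer:
[3, 3, 3, 756]
[4, 3, 597]
[3, 3, 3]
[4, 3]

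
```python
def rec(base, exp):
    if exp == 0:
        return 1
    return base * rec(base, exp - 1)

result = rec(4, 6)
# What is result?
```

rec(4, 6) = 4 * 4 * 4 * 4 * 4 * 4 = 4096

Answer: 4096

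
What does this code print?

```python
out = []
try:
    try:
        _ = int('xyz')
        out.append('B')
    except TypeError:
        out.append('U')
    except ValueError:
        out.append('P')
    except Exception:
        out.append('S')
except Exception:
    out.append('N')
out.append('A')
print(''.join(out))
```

Execution trace: 'P' (inner except ValueError) → 'A' (after the try/except). Output: PA

Answer: PA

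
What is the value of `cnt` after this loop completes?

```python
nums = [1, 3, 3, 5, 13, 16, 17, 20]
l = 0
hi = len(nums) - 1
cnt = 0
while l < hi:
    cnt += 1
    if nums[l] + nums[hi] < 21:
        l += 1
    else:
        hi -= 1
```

Steps to find pair summing to 21
`cnt` takes the values: 0 → 1 → 2 → 3 → 4 → 5 → 6 → 7

Answer: 7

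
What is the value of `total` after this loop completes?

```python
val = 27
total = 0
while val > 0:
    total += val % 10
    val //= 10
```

Sum digits of 27
`total` takes the values: 0 → 7 → 9

Answer: 9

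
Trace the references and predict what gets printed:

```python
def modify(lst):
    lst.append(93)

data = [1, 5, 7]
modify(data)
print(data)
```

Key concept: function modifies passed list.
Step by step:
`data = [1, 5, 7]` → data = [1, 5, 7]
`modify(data)` → data = [1, 5, 7, 93]
`print(data)` → prints [1, 5, 7, 93]

Answer: [1, 5, 7, 93]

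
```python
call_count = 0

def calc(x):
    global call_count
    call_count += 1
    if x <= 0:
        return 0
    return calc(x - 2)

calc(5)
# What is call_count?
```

Linear recursion stepping by 2: 4 calls from x=5 down to ≤0.

Answer: 4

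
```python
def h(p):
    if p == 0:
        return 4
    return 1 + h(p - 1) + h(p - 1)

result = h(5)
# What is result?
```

h(p) = 1 + 2·h(p-1), h(0)=4. Closed form: (4+1)·2^5 - 1 = 159.

Answer: 159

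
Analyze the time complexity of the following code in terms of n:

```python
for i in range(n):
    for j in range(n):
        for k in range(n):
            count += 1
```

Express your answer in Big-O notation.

This is Triple nested loop. Time complexity: O(n³).

Answer: O(n³)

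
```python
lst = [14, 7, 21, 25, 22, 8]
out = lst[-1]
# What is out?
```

Trace:
`lst = [14, 7, 21, 25, 22, 8]` → lst = [14, 7, 21, 25, 22, 8]
`out = lst[-1]` → out = 8
So out = 8

Answer: 8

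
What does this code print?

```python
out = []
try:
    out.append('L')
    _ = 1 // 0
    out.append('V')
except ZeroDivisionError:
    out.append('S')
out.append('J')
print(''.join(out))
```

Execution trace: 'L' (try body) → 'S' (except ZeroDivisionError) → 'J' (after the try/except). Output: LSJ

Answer: LSJ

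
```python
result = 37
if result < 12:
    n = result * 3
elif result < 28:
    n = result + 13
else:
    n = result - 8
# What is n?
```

Trace:
`result = 37` → result = 37
`if result < 12: ...` → result < 12 is False, result < 28 is False, take else branch → n = 29
So n = 29

Answer: 29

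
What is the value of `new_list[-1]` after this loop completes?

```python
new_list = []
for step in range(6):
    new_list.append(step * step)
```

Last element of squares 0 to 5
`new_list` takes the values: [] → [0] → [0, 1] → [0, 1, 4] → [0, 1, 4, 9] → [0, 1, 4, 9, 16] → [0, 1, 4, 9, 16, 25]
So `new_list[-1]` = 25

Answer: 25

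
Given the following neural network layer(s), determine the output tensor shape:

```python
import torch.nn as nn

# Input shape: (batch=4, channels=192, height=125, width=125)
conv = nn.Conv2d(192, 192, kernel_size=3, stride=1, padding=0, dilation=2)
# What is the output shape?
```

Input: (4, 192, 125, 125) -> Output: (4, 192, 121, 121)

Answer: (4, 192, 121, 121)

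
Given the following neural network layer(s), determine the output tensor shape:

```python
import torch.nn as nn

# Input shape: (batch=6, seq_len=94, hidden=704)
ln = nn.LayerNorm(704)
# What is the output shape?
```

Input: (6, 94, 704) -> Output: (6, 94, 704)

Answer: (6, 94, 704)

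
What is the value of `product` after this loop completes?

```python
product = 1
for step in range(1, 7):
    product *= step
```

6! = 720
`product` takes the values: 1 → 2 → 6 → 24 → 120 → 720

Answer: 720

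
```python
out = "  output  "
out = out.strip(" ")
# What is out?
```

Trace:
`out = "  output  "` → out = '  output  '
`out = out.strip(" ")` → out = 'output'
So out = 'output'

Answer: 'output'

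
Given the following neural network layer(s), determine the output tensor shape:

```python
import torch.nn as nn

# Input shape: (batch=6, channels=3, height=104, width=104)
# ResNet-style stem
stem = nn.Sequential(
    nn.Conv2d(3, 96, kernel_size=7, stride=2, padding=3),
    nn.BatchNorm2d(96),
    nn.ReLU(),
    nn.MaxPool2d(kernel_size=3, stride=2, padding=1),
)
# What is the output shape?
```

Input: (6, 3, 104, 104) -> after Conv2d 7x7 stride=2: (6, 96, 52, 52) -> Output: (6, 96, 26, 26)

Answer: (6, 96, 26, 26)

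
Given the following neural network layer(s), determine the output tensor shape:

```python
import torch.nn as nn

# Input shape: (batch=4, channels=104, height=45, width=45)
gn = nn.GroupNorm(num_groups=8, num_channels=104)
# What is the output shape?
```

Input: (4, 104, 45, 45) -> Output: (4, 104, 45, 45)

Answer: (4, 104, 45, 45)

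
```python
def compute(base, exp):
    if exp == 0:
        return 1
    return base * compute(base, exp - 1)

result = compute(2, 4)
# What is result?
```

compute(2, 4) = 2 * 2 * 2 * 2 = 16

Answer: 16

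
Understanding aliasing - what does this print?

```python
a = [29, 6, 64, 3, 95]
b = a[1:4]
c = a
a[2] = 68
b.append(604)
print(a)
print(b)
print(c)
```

Key concept: slice vs alias.
Step by step:
`a = [29, 6, 64, 3, 95]` → a = [29, 6, 64, 3, 95]
`b = a[1:4]` → b = [6, 64, 3]
`c = a` → c = [29, 6, 64, 3, 95] (same object as a)
`a[2] = 68` → a = [29, 6, 68, 3, 95] (same object as c); c = [29, 6, 68, 3, 95] (same object as a)
`b.append(604)` → b = [6, 64, 3, 604]
`print(a)` → prints [29, 6, 68, 3, 95]
`print(b)` → prints [6, 64, 3, 604]
`print(c)` → prints [29, 6, 68, 3, 95]

Answer:
[29, 6, 68, 3, 95]
[6, 64, 3, 604]
[29, 6, 68, 3, 95]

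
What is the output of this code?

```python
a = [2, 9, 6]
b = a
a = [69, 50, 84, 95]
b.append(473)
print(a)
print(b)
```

Key concept: rebinding vs mutation: a is rebound to a new list, b still points at the original.
Step by step:
`a = [2, 9, 6]` → a = [2, 9, 6]
`b = a` → b = [2, 9, 6] (same object as a)
`a = [69, 50, 84, 95]` → a = [69, 50, 84, 95]
`b.append(473)` → b = [2, 9, 6, 473]
`print(a)` → prints [69, 50, 84, 95]
`print(b)` → prints [2, 9, 6, 473]

Answer:
[69, 50, 84, 95]
[2, 9, 6, 473]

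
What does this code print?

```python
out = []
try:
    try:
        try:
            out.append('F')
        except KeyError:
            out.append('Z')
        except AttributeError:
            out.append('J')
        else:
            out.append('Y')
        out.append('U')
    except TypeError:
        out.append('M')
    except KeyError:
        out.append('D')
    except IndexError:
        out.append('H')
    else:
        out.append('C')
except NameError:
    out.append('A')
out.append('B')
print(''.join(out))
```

Execution trace: 'F' (inner try body, no exception) → 'Y' (inner else) → 'U' (try body, no exception) → 'C' (else) → 'B' (after the try/except). Output: FYUCB

Answer: FYUCB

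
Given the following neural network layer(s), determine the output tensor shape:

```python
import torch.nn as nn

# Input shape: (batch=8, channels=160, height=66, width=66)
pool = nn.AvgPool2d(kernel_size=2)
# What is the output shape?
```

Input: (8, 160, 66, 66) -> Output: (8, 160, 33, 33)

Answer: (8, 160, 33, 33)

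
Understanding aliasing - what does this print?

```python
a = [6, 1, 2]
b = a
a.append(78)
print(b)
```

Key concept: basic list aliasing.
Step by step:
`a = [6, 1, 2]` → a = [6, 1, 2]
`b = a` → b = [6, 1, 2] (same object as a)
`a.append(78)` → a = [6, 1, 2, 78] (same object as b); b = [6, 1, 2, 78] (same object as a)
`print(b)` → prints [6, 1, 2, 78]

Answer: [6, 1, 2, 78]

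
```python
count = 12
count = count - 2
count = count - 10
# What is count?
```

Trace:
`count = 12` → count = 12
`count = count - 2` → count = 10
`count = count - 10` → count = 0
So count = 0

Answer: 0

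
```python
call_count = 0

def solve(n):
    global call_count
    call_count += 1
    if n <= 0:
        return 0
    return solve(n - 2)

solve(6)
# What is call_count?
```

Linear recursion stepping by 2: 4 calls from n=6 down to ≤0.

Answer: 4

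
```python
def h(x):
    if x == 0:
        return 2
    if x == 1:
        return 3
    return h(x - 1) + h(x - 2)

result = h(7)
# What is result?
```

Build up from base cases: h(0)=2, h(1)=3, h(2)=5, h(3)=8, h(4)=13, h(5)=21, h(6)=34, ..., h(7)=55

Answer: 55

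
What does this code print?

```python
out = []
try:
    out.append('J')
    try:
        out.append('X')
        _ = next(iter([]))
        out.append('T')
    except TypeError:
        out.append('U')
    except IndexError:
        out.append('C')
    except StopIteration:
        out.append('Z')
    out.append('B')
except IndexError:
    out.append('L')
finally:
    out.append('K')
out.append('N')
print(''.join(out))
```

Execution trace: 'J' (try body) → 'X' (inner try body) → 'Z' (inner except StopIteration) → 'B' (try body, no exception) → 'K' (finally) → 'N' (after the try/except). Output: JXZBKN

Answer: JXZBKN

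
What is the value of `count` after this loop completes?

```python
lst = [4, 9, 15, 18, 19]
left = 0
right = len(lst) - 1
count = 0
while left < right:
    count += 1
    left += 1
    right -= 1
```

Iterations until pointers meet (list length 5)
`count` takes the values: 0 → 1 → 2

Answer: 2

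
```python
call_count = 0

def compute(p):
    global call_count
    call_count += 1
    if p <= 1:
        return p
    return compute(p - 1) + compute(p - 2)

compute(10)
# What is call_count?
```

Calls(p) = 1 + Calls(p-1) + Calls(p-2); Calls(0)=Calls(1)=1. For p=10 this gives 177.

Answer: 177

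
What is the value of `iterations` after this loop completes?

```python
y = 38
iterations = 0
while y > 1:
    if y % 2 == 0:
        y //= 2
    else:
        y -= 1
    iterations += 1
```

Steps to reduce 38 to 1
`iterations` takes the values: 0 → 1 → 2 → 3 → 4 → 5 → 6 → 7

Answer: 7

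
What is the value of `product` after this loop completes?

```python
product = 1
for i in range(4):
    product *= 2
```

2^4 = 16
`product` takes the values: 1 → 2 → 4 → 8 → 16

Answer: 16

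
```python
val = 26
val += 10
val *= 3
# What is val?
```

Trace:
`val = 26` → val = 26
`val += 10` → val = 36
`val *= 3` → val = 108
So val = 108

Answer: 108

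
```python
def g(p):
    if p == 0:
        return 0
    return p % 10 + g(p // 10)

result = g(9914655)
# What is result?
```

Sum of digits of 9914655: 5 + 5 + 6 + 4 + 1 + 9 + 9 = 39

Answer: 39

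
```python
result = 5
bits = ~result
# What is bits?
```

Trace:
`result = 5` → result = 5
`bits = ~result` → bits = -6
So bits = -6

Answer: -6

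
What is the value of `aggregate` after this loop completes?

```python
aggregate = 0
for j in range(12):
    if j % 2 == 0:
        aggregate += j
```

Sum of even numbers 0 to 11
`aggregate` takes the values: 0 → 2 → 6 → 12 → 20 → 30

Answer: 30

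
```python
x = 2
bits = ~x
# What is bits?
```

Trace:
`x = 2` → x = 2
`bits = ~x` → bits = -3
So bits = -3

Answer: -3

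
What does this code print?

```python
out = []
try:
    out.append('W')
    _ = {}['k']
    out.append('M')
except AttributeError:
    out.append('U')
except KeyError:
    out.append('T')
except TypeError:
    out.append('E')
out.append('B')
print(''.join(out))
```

Execution trace: 'W' (try body) → 'T' (except KeyError) → 'B' (after the try/except). Output: WTB

Answer: WTB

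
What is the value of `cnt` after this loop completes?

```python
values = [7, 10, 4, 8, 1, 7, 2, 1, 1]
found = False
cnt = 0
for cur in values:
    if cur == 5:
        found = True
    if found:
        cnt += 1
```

Count elements after first 5 in [7, 10, 4, 8, 1, 7, 2, 1, 1]
`cnt` takes the values: 0

Answer: 0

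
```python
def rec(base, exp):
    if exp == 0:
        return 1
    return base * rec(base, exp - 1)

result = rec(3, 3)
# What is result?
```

rec(3, 3) = 3 * 3 * 3 = 27

Answer: 27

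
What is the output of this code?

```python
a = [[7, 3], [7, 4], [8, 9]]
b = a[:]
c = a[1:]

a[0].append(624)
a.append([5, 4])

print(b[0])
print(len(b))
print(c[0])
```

Key concept: slice with nested mutation.
Step by step:
`a = [[7, 3], [7, 4], [8, 9]]` → a = [[7, 3], [7, 4], [8, 9]]
`b = a[:]` → b = [[7, 3], [7, 4], [8, 9]]
`c = a[1:]` → c = [[7, 4], [8, 9]]
`a[0].append(624)` → a = [[7, 3, 624], [7, 4], [8, 9]]; b = [[7, 3, 624], [7, 4], [8, 9]]
`a.append([5, 4])` → a = [[7, 3, 624], [7, 4], [8, 9], [5, 4]]
`print(b[0])` → prints [7, 3, 624]
`print(len(b))` → prints 3
`print(c[0])` → prints [7, 4]

Answer:
[7, 3, 624]
3
[7, 4]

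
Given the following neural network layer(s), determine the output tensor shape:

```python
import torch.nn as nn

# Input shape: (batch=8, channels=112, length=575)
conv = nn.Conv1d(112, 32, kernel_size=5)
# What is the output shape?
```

Input: (8, 112, 575) -> Output: (8, 32, 571)

Answer: (8, 32, 571)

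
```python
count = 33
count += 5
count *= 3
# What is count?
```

Trace:
`count = 33` → count = 33
`count += 5` → count = 38
`count *= 3` → count = 114
So count = 114

Answer: 114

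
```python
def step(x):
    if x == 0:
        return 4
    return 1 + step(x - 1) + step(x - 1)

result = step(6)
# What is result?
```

step(x) = 1 + 2·step(x-1), step(0)=4. Closed form: (4+1)·2^6 - 1 = 319.

Answer: 319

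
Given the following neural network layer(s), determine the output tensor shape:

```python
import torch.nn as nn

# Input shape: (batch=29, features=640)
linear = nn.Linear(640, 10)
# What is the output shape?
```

Input: (29, 640) -> Output: (29, 10)

Answer: (29, 10)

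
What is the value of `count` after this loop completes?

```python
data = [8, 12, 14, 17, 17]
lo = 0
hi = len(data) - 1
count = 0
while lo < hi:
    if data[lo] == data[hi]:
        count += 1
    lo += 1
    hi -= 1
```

Count matching pairs from ends
`count` takes the values: 0

Answer: 0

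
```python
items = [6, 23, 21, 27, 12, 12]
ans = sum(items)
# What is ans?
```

Trace:
`items = [6, 23, 21, 27, 12, 12]` → items = [6, 23, 21, 27, 12, 12]
`ans = sum(items)` → ans = 101
So ans = 101

Answer: 101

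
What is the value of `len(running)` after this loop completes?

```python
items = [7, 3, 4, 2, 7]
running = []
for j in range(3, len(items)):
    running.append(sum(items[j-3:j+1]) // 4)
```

Number of 4-element averages
`running` takes the values: [] → [4] → [4, 4]
So `len(running)` = 2

Answer: 2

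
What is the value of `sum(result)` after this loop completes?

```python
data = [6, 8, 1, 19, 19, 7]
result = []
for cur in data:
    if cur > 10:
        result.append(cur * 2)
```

Sum of doubled values > 10
`result` takes the values: [] → [38] → [38, 38]
So `sum(result)` = 76

Answer: 76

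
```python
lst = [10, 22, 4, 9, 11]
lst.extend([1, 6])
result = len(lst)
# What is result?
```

Trace:
`lst = [10, 22, 4, 9, 11]` → lst = [10, 22, 4, 9, 11]
`lst.extend([1, 6])` → lst = [10, 22, 4, 9, 11, 1, 6]
`result = len(lst)` → result = 7
So result = 7

Answer: 7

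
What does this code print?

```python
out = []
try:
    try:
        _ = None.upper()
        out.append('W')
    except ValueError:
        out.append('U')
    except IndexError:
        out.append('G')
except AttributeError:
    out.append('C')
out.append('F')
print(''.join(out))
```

Execution trace: 'C' (outer except AttributeError) → 'F' (after the try/except). Output: CF

Answer: CF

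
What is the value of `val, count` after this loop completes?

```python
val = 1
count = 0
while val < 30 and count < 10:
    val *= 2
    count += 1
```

Double until >= 30 or 10 iterations
`val, count` takes the values: (1, 0) → (2, 0) → (2, 1) → (4, 1) → (4, 2) → (8, 2) → (8, 3) → (16, 3) → (16, 4) → (32, 4) → (32, 5)

Answer: 32, 5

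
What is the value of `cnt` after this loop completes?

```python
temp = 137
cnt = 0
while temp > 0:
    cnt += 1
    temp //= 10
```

Count digits by repeated division by 10
`cnt` takes the values: 0 → 1 → 2 → 3

Answer: 3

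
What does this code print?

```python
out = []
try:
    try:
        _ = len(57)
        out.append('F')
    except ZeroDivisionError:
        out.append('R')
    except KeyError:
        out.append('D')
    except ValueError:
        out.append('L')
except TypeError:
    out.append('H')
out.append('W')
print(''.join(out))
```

Execution trace: 'H' (outer except TypeError) → 'W' (after the try/except). Output: HW

Answer: HW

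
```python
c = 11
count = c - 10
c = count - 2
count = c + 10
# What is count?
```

Trace:
`c = 11` → c = 11
`count = c - 10` → count = 1
`c = count - 2` → c = -1
`count = c + 10` → count = 9
So count = 9

Answer: 9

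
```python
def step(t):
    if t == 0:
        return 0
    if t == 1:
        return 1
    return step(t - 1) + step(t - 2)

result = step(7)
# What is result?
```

Build up from base cases: step(0)=0, step(1)=1, step(2)=1, step(3)=2, step(4)=3, step(5)=5, step(6)=8, ..., step(7)=13

Answer: 13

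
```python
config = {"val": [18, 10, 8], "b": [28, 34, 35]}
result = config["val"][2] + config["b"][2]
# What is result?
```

Trace:
`config = {"val": [18, 10, 8], "b": [28, 34, 35]}` → config = {'val': [18, 10, 8], 'b': [28, 34, 35]}
`result = config["val"][2] + config["b"][2]` → result = 43
So result = 43

Answer: 43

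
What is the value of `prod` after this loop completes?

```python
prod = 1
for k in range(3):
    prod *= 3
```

3^3 = 27
`prod` takes the values: 1 → 3 → 9 → 27

Answer: 27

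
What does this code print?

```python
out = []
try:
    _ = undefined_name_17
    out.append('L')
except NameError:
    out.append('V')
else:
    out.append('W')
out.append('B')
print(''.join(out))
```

Execution trace: 'V' (except NameError) → 'B' (after the try/except). Output: VB

Answer: VB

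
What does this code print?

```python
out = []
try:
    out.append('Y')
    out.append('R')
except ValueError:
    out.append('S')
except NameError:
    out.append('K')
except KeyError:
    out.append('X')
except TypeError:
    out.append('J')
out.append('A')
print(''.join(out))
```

Execution trace: 'Y' (try body) → 'R' (try body, no exception) → 'A' (after the try/except). Output: YRA

Answer: YRA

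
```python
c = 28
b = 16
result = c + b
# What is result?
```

Trace:
`c = 28` → c = 28
`b = 16` → b = 16
`result = c + b` → result = 44
So result = 44

Answer: 44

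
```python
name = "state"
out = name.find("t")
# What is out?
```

Trace:
`name = "state"` → name = 'state'
`out = name.find("t")` → out = 1
So out = 1

Answer: 1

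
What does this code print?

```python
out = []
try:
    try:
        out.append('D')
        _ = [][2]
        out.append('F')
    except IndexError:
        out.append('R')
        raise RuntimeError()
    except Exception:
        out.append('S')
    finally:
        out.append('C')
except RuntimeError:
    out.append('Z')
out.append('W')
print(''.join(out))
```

Execution trace: 'D' (try body) → 'R' (except IndexError) → 'C' (finally) → 'Z' (outer except RuntimeError) → 'W' (after the try/except). Output: DRCZW

Answer: DRCZW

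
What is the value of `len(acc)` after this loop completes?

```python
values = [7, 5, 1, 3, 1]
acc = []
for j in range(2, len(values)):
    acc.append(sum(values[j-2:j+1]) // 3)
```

Number of 3-element averages
`acc` takes the values: [] → [4] → [4, 3] → [4, 3, 1]
So `len(acc)` = 3

Answer: 3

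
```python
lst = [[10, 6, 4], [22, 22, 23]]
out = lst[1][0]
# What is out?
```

Trace:
`lst = [[10, 6, 4], [22, 22, 23]]` → lst = [[10, 6, 4], [22, 22, 23]]
`out = lst[1][0]` → out = 22
So out = 22

Answer: 22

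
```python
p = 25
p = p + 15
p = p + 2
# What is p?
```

Trace:
`p = 25` → p = 25
`p = p + 15` → p = 40
`p = p + 2` → p = 42
So p = 42

Answer: 42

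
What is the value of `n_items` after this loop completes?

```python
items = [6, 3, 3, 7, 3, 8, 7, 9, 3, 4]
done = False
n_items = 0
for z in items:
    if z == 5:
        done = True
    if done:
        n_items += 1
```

Count elements after first 5 in [6, 3, 3, 7, 3, 8, 7, 9, 3, 4]
`n_items` takes the values: 0

Answer: 0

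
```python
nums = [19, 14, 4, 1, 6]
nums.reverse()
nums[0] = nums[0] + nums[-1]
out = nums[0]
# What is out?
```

Trace:
`nums = [19, 14, 4, 1, 6]` → nums = [19, 14, 4, 1, 6]
`nums.reverse()` → nums = [6, 1, 4, 14, 19]
`nums[0] = nums[0] + nums[-1]` → nums = [25, 1, 4, 14, 19]
`out = nums[0]` → out = 25
So out = 25

Answer: 25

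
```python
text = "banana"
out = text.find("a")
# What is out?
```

Trace:
`text = "banana"` → text = 'banana'
`out = text.find("a")` → out = 1
So out = 1

Answer: 1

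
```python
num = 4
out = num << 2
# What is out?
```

Trace:
`num = 4` → num = 4
`out = num << 2` → out = 16
So out = 16

Answer: 16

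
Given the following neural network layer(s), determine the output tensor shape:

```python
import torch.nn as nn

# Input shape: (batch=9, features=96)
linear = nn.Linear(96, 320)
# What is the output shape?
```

Input: (9, 96) -> Output: (9, 320)

Answer: (9, 320)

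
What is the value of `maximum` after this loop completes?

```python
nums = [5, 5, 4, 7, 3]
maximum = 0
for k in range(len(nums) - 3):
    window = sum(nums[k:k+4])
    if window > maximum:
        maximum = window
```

Max sum of 4-element window in [5, 5, 4, 7, 3]
`maximum` takes the values: 0 → 21

Answer: 21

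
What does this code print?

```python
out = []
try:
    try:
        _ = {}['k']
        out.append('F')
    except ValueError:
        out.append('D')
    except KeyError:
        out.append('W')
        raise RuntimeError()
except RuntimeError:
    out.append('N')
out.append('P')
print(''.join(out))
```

Execution trace: 'W' (inner except KeyError) → 'N' (outer except RuntimeError) → 'P' (after the try/except). Output: WNP

Answer: WNP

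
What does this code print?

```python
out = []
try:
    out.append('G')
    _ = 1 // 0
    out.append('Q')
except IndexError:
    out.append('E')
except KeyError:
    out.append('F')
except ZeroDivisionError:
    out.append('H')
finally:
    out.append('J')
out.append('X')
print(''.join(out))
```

Execution trace: 'G' (try body) → 'H' (except ZeroDivisionError) → 'J' (finally) → 'X' (after the try/except). Output: GHJX

Answer: GHJX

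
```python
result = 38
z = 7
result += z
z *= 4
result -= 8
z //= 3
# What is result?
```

Trace:
`result = 38` → result = 38
`z = 7` → z = 7
`result += z` → result = 45
`z *= 4` → z = 28
`result -= 8` → result = 37
`z //= 3` → z = 9
So result = 37

Answer: 37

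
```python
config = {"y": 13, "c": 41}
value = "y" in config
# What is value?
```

Trace:
`config = {"y": 13, "c": 41}` → config = {'y': 13, 'c': 41}
`value = "y" in config` → value = True
So value = True

Answer: True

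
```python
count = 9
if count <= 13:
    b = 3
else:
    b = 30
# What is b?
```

Trace:
`count = 9` → count = 9
`if count <= 13: ...` → count <= 13 is True → b = 3
So b = 3

Answer: 3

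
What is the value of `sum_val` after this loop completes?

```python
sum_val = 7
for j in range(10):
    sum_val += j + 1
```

Start at 7, add 1 to 10 = 62
`sum_val` takes the values: 7 → 8 → 10 → 13 → 17 → 22 → 28 → 35 → 43 → 52 → 62

Answer: 62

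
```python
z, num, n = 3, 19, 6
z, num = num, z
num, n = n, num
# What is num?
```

Trace:
`z, num, n = 3, 19, 6` → z = 3; num = 19; n = 6
`z, num = num, z` → z = 19; num = 3
`num, n = n, num` → num = 6; n = 3
So num = 6

Answer: 6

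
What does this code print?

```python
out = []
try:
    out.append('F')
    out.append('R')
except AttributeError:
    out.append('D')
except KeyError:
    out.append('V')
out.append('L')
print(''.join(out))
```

Execution trace: 'F' (try body) → 'R' (try body, no exception) → 'L' (after the try/except). Output: FRL

Answer: FRL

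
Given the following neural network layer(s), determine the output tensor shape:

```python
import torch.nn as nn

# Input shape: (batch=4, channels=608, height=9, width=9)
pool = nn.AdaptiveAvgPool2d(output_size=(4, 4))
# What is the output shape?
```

Input: (4, 608, 9, 9) -> Output: (4, 608, 4, 4)

Answer: (4, 608, 4, 4)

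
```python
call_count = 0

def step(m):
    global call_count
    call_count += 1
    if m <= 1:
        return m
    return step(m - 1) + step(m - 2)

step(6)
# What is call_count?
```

Calls(m) = 1 + Calls(m-1) + Calls(m-2); Calls(0)=Calls(1)=1. For m=6 this gives 25.

Answer: 25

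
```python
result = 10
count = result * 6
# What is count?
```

Trace:
`result = 10` → result = 10
`count = result * 6` → count = 60
So count = 60

Answer: 60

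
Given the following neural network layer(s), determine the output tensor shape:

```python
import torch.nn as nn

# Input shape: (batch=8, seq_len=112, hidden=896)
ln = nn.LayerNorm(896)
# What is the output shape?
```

Input: (8, 112, 896) -> Output: (8, 112, 896)

Answer: (8, 112, 896)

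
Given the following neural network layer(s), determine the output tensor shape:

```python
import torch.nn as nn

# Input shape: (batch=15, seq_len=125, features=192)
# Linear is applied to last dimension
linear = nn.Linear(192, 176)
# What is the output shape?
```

Input: (15, 125, 192) -> Output: (15, 125, 176)

Answer: (15, 125, 176)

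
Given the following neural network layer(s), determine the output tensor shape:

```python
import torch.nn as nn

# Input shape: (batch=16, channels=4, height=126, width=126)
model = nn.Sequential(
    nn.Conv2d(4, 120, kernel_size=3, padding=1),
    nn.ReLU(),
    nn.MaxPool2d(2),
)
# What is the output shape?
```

Input: (16, 4, 126, 126) -> after Conv2d: (16, 120, 126, 126) -> after ReLU: (16, 120, 126, 126) -> Output: (16, 120, 63, 63)

Answer: (16, 120, 63, 63)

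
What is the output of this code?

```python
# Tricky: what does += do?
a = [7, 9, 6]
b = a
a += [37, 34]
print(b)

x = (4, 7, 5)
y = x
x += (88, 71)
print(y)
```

Key concept: += behavior differs for mutable vs immutable.
Step by step:
`a = [7, 9, 6]` → a = [7, 9, 6]
`b = a` → b = [7, 9, 6] (same object as a)
`a += [37, 34]` → a = [7, 9, 6, 37, 34] (same object as b); b = [7, 9, 6, 37, 34] (same object as a)
`print(b)` → prints [7, 9, 6, 37, 34]
`x = (4, 7, 5)` → x = (4, 7, 5)
`y = x` → y = (4, 7, 5)
`x += (88, 71)` → x = (4, 7, 5, 88, 71)
`print(y)` → prints (4, 7, 5)

Answer:
[7, 9, 6, 37, 34]
(4, 7, 5)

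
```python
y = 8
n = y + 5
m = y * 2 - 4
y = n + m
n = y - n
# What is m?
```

Trace:
`y = 8` → y = 8
`n = y + 5` → n = 13
`m = y * 2 - 4` → m = 12
`y = n + m` → y = 25
`n = y - n` → n = 12
So m = 12

Answer: 12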